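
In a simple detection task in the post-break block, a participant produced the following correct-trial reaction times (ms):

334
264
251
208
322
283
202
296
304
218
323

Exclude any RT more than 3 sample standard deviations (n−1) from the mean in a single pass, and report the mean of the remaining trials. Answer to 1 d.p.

n = 11, ΣRT = 3005, M = 273.182
Σ(x−M)² = 23067.64; s = √(23067.64/10) = 48.029
Cutoffs: 273.182 ± 3·48.029 → [129.1, 417.3]
No RTs fall outside the cutoffs; all 11 retained. Mean = 3005/11 = 273.182

273.2 ms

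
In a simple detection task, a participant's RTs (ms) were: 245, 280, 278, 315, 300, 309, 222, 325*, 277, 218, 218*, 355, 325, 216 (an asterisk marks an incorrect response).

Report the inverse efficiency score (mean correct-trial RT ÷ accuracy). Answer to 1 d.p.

Correct trials (n=12): 245, 280, 278, 315, 300, 309, 222, 277, 218, 355, 325, 216
Mean correct RT = 3340/12 = 278.3333 ms
Proportion correct = 12/14
IES = 278.3333 / (12/14) = 324.722 ms

324.7 ms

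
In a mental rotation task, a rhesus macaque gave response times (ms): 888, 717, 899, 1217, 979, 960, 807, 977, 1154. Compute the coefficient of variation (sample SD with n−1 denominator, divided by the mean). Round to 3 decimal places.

0.164

n = 9, Σ = 8598, M = 955.3333
Σ(x−M)² = 195502.000; s = √(195502.000/8) = 156.3258
CV = 156.3258 / 955.3333 = 0.16363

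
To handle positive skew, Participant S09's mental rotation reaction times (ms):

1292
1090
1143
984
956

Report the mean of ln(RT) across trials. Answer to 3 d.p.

ln(RT): 7.1639, 6.9939, 7.0414, 6.8916, 6.8628
Σ ln(RT) = 34.9537
Mean = 34.9537/5 = 6.99074

6.991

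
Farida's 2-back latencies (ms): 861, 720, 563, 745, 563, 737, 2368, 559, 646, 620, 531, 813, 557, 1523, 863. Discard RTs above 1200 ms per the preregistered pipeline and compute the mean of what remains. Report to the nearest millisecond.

Excluded: 1523, 2368
Retained (n=13): Σ = 8778
Mean = 8778/13 = 675.2308

675 ms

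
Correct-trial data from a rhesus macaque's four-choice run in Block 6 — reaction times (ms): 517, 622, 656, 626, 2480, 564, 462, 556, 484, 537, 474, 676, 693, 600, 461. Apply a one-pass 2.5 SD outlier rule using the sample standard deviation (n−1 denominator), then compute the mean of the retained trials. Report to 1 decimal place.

n = 15, ΣRT = 10408, M = 693.867
Σ(x−M)² = 3502743.73; s = √(3502743.73/14) = 500.196
Cutoffs: 693.867 ± 2.5·500.196 → [-556.6, 1944.4]
Outside: 2480 → excluded.
Retained (n=14): Σ = 7928, mean = 7928/14 = 566.286

566.3 ms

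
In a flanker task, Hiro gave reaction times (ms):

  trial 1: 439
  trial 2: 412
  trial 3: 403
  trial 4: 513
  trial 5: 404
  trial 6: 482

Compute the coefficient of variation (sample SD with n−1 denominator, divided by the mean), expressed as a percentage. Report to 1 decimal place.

10.4%

n = 6, Σ = 2653, M = 442.1667
Σ(x−M)² = 10514.833; s = √(10514.833/5) = 45.8581
CV = 45.8581 / 442.1667 = 0.10371 = 10.371%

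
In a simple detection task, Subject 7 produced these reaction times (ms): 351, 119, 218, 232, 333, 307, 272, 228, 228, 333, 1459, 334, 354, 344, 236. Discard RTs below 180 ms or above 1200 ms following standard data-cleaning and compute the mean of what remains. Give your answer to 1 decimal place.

Excluded: 119, 1459
Retained (n=13): Σ = 3770
Mean = 3770/13 = 290.0000

290.0 ms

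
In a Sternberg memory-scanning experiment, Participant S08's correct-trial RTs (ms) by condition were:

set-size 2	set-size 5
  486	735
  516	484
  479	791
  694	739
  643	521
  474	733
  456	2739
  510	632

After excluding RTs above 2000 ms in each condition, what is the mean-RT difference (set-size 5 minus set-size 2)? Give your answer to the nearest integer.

130 ms

set-size 5: exclude 2739
M(set-size 2) = 4258/8 = 532.250
M(set-size 5) = 4635/7 = 662.143
Difference = 662.143 − 532.250 = 129.893 ms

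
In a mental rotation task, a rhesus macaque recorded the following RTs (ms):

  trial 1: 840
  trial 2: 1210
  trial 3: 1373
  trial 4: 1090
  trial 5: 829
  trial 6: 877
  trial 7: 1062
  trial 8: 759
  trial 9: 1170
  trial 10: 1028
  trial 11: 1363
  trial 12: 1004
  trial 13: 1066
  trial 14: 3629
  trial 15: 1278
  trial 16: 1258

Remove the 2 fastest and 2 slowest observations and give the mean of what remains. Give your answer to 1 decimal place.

1103.8 ms

Sorted: 759, 829, 840, 877, 1004, 1028, 1062, 1066, 1090, 1170, 1210, 1258, 1278, 1363, 1373, 3629
Drop lowest 2 (759, 829) and highest 2 (1373, 3629)
Remaining (n=12): Σ = 13246, mean = 13246/12 = 1103.833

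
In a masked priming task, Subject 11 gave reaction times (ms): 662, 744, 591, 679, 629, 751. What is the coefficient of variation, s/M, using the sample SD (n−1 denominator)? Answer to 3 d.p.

n = 6, Σ = 4056, M = 676.0000
Σ(x−M)² = 19888.000; s = √(19888.000/5) = 63.0682
CV = 63.0682 / 676.0000 = 0.09330

0.093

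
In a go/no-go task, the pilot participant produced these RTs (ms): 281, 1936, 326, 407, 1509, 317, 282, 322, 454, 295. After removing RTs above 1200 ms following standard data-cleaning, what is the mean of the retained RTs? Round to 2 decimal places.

335.50 ms

Excluded: 1509, 1936
Retained (n=8): Σ = 2684
Mean = 2684/8 = 335.5000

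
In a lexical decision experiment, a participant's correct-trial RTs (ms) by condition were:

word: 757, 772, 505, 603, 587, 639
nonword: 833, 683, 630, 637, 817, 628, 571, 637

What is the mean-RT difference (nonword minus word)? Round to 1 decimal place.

M(word) = 3863/6 = 643.833
M(nonword) = 5436/8 = 679.500
Difference = 679.500 − 643.833 = 35.667 ms

35.7 ms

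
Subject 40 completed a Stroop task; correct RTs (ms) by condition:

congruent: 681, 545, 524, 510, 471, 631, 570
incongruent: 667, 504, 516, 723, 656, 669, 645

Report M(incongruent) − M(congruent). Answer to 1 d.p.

64.0 ms

M(congruent) = 3932/7 = 561.714
M(incongruent) = 4380/7 = 625.714
Difference = 625.714 − 561.714 = 64.000 ms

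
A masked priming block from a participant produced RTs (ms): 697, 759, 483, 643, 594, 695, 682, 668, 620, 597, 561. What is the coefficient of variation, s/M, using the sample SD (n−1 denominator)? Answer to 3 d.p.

n = 11, Σ = 6999, M = 636.2727
Σ(x−M)² = 58094.182; s = √(58094.182/10) = 76.2195
CV = 76.2195 / 636.2727 = 0.11979

0.120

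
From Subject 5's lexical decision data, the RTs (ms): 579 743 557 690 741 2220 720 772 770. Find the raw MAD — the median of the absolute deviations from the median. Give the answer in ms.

Sorted: 557, 579, 690, 720, 741, 743, 770, 772, 2220 → median = 741
|x − 741|: 162, 2, 184, 51, 0, 1479, 21, 31, 29
Sorted deviations: 0, 2, 21, 29, 31, 51, 162, 184, 1479 → MAD = 31

31 ms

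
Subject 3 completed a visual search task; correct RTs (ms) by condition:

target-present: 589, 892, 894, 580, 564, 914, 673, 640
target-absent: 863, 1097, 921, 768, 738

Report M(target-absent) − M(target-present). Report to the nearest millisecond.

M(target-present) = 5746/8 = 718.250
M(target-absent) = 4387/5 = 877.400
Difference = 877.400 − 718.250 = 159.150 ms

159 ms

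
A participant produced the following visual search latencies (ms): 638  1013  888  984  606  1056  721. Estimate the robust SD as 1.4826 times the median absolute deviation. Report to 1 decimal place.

Sorted: 606, 638, 721, 888, 984, 1013, 1056 → median = 888
|x − 888| sorted: 0, 96, 125, 167, 168, 250, 282 → MAD = 167
Robust SD ≈ 1.4826 × 167 = 247.594

247.6 ms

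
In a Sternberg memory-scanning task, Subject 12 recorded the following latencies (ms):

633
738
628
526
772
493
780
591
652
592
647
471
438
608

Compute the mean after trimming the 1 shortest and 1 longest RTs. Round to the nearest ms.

613 ms

Sorted: 438, 471, 493, 526, 591, 592, 608, 628, 633, 647, 652, 738, 772, 780
Drop lowest 1 (438) and highest 1 (780)
Remaining (n=12): Σ = 7351, mean = 7351/12 = 612.583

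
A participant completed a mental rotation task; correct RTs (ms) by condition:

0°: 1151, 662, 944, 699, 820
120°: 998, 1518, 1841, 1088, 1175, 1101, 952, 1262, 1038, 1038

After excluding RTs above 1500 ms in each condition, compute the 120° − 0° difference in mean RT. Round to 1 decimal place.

226.3 ms

120°: exclude 1518, 1841
M(0°) = 4276/5 = 855.200
M(120°) = 8652/8 = 1081.500
Difference = 1081.500 − 855.200 = 226.300 ms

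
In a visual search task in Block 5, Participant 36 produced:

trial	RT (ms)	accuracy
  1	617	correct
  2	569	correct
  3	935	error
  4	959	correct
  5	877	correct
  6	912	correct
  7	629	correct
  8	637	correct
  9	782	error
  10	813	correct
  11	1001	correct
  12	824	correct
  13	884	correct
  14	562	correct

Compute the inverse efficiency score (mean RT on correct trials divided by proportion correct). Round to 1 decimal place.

Correct trials (n=12): 617, 569, 959, 877, 912, 629, 637, 813, 1001, 824, 884, 562
Mean correct RT = 9284/12 = 773.6667 ms
Proportion correct = 12/14
IES = 773.6667 / (12/14) = 902.611 ms

902.6 ms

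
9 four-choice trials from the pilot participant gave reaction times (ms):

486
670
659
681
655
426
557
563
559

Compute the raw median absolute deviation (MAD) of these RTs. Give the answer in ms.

Sorted: 426, 486, 557, 559, 563, 655, 659, 670, 681 → median = 563
|x − 563|: 77, 107, 96, 118, 92, 137, 6, 0, 4
Sorted deviations: 0, 4, 6, 77, 92, 96, 107, 118, 137 → MAD = 92

92 ms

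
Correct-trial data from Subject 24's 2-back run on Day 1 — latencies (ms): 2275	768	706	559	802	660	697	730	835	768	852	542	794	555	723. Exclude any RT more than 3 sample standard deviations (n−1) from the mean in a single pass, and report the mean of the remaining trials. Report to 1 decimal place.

n = 15, ΣRT = 12266, M = 817.733
Σ(x−M)² = 2411468.93; s = √(2411468.93/14) = 415.027
Cutoffs: 817.733 ± 3·415.027 → [-427.3, 2062.8]
Outside: 2275 → excluded.
Retained (n=14): Σ = 9991, mean = 9991/14 = 713.643

713.6 ms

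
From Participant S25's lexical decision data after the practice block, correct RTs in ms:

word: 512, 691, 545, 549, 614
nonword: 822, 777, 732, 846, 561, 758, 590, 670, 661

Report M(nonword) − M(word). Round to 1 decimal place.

130.8 ms

M(word) = 2911/5 = 582.200
M(nonword) = 6417/9 = 713.000
Difference = 713.000 − 582.200 = 130.800 ms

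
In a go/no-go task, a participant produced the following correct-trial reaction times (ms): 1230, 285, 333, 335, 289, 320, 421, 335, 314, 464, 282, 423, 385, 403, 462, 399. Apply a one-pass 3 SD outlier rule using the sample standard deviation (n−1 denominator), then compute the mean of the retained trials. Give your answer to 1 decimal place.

n = 16, ΣRT = 6680, M = 417.500
Σ(x−M)² = 759350.00; s = √(759350.00/15) = 224.996
Cutoffs: 417.500 ± 3·224.996 → [-257.5, 1092.5]
Outside: 1230 → excluded.
Retained (n=15): Σ = 5450, mean = 5450/15 = 363.333

363.3 ms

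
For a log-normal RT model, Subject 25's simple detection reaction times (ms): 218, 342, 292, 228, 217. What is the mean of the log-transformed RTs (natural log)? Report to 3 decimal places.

ln(RT): 5.3845, 5.8348, 5.6768, 5.4293, 5.3799
Σ ln(RT) = 27.7053
Mean = 27.7053/5 = 5.54106

5.541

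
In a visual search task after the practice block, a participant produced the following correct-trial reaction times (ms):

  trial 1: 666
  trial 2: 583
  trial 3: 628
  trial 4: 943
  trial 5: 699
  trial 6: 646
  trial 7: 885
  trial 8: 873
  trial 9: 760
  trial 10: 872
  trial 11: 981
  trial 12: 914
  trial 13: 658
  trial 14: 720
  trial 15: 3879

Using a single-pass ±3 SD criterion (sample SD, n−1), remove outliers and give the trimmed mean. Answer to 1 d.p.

n = 15, ΣRT = 14707, M = 980.467
Σ(x−M)² = 9232371.73; s = √(9232371.73/14) = 812.068
Cutoffs: 980.467 ± 3·812.068 → [-1455.7, 3416.7]
Outside: 3879 → excluded.
Retained (n=14): Σ = 10828, mean = 10828/14 = 773.429

773.4 ms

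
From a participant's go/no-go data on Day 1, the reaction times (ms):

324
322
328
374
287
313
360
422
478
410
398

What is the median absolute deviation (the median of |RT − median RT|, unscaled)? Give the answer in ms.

Sorted: 287, 313, 322, 324, 328, 360, 374, 398, 410, 422, 478 → median = 360
|x − 360|: 36, 38, 32, 14, 73, 47, 0, 62, 118, 50, 38
Sorted deviations: 0, 14, 32, 36, 38, 38, 47, 50, 62, 73, 118 → MAD = 38

38 ms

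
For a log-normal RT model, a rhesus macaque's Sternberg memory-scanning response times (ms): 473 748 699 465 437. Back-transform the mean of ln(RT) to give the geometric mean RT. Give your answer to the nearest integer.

ln(RT): 6.1591, 6.6174, 6.5497, 6.1420, 6.0799
Mean ln(RT) = 31.5481/5 = 6.30962
Geometric mean = exp(6.30962) = 549.84 ms

550 ms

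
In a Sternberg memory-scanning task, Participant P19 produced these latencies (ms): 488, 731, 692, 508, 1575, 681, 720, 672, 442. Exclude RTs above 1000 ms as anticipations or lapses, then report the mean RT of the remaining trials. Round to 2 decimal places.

616.75 ms

Excluded: 1575
Retained (n=8): Σ = 4934
Mean = 4934/8 = 616.7500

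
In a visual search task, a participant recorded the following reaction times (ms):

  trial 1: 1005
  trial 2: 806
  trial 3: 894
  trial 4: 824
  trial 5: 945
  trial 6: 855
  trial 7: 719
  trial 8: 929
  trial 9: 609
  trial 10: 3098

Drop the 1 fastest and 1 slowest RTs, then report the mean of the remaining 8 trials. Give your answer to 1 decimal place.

872.1 ms

Sorted: 609, 719, 806, 824, 855, 894, 929, 945, 1005, 3098
Drop lowest 1 (609) and highest 1 (3098)
Remaining (n=8): Σ = 6977, mean = 6977/8 = 872.125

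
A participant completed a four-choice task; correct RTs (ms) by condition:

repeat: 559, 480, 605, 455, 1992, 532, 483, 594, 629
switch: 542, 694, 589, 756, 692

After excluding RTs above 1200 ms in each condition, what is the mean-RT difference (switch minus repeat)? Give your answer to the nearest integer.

112 ms

repeat: exclude 1992
M(repeat) = 4337/8 = 542.125
M(switch) = 3273/5 = 654.600
Difference = 654.600 − 542.125 = 112.475 ms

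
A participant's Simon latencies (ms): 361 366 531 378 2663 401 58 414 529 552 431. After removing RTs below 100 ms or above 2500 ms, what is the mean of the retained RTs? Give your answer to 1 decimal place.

440.3 ms

Excluded: 58, 2663
Retained (n=9): Σ = 3963
Mean = 3963/9 = 440.3333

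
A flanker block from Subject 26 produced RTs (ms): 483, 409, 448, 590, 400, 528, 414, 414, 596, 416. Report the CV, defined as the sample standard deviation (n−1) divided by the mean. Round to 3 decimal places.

0.162

n = 10, Σ = 4698, M = 469.8000
Σ(x−M)² = 52101.600; s = √(52101.600/9) = 76.0859
CV = 76.0859 / 469.8000 = 0.16195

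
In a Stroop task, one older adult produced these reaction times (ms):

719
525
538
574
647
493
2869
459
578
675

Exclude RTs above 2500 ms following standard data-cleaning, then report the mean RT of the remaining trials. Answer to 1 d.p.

578.7 ms

Excluded: 2869
Retained (n=9): Σ = 5208
Mean = 5208/9 = 578.6667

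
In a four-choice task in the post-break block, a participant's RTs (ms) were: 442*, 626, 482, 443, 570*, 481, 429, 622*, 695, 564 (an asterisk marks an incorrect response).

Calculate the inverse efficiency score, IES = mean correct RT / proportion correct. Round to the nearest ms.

759 ms

Correct trials (n=7): 626, 482, 443, 481, 429, 695, 564
Mean correct RT = 3720/7 = 531.4286 ms
Proportion correct = 7/10
IES = 531.4286 / (7/10) = 759.184 ms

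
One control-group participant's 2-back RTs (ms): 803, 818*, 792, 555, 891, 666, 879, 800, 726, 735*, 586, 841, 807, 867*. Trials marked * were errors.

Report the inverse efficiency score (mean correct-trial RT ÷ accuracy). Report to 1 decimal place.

965.7 ms

Correct trials (n=11): 803, 792, 555, 891, 666, 879, 800, 726, 586, 841, 807
Mean correct RT = 8346/11 = 758.7273 ms
Proportion correct = 11/14
IES = 758.7273 / (11/14) = 965.653 ms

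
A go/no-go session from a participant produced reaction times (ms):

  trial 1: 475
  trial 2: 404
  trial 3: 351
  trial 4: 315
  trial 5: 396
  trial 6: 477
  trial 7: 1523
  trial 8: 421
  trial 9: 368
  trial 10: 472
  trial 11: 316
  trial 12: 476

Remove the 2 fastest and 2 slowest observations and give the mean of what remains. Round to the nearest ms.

Sorted: 315, 316, 351, 368, 396, 404, 421, 472, 475, 476, 477, 1523
Drop lowest 2 (315, 316) and highest 2 (477, 1523)
Remaining (n=8): Σ = 3363, mean = 3363/8 = 420.375

420 ms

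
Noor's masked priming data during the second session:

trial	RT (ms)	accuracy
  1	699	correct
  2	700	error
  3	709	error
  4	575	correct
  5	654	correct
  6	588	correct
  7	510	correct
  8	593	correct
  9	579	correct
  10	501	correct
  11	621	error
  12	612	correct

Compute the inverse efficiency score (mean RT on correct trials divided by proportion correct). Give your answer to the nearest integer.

Correct trials (n=9): 699, 575, 654, 588, 510, 593, 579, 501, 612
Mean correct RT = 5311/9 = 590.1111 ms
Proportion correct = 9/12
IES = 590.1111 / (9/12) = 786.815 ms

787 ms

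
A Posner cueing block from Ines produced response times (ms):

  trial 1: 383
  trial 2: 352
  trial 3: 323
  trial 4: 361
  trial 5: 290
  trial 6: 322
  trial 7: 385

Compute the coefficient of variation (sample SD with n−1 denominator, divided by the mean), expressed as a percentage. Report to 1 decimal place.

10.2%

n = 7, Σ = 2416, M = 345.1429
Σ(x−M)² = 7386.857; s = √(7386.857/6) = 35.0876
CV = 35.0876 / 345.1429 = 0.10166 = 10.166%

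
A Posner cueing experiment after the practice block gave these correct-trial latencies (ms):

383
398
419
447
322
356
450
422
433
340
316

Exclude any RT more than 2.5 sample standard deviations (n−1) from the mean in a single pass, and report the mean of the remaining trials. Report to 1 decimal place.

389.6 ms

n = 11, ΣRT = 4286, M = 389.636
Σ(x−M)² = 24430.55; s = √(24430.55/10) = 49.427
Cutoffs: 389.636 ± 2.5·49.427 → [266.1, 513.2]
No RTs fall outside the cutoffs; all 11 retained. Mean = 4286/11 = 389.636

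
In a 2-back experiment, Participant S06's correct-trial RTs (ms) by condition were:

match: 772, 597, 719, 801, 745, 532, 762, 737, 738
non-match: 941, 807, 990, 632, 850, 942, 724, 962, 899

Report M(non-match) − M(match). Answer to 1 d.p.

M(match) = 6403/9 = 711.444
M(non-match) = 7747/9 = 860.778
Difference = 860.778 − 711.444 = 149.333 ms

149.3 ms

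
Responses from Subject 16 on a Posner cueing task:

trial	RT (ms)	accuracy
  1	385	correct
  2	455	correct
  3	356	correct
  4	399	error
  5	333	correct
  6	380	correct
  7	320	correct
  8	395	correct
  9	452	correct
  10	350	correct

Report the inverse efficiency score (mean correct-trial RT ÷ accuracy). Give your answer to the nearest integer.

423 ms

Correct trials (n=9): 385, 455, 356, 333, 380, 320, 395, 452, 350
Mean correct RT = 3426/9 = 380.6667 ms
Proportion correct = 9/10
IES = 380.6667 / (9/10) = 422.963 ms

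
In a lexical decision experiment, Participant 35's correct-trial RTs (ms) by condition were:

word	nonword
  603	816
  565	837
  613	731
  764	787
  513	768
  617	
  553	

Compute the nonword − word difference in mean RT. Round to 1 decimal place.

183.8 ms

M(word) = 4228/7 = 604.000
M(nonword) = 3939/5 = 787.800
Difference = 787.800 − 604.000 = 183.800 ms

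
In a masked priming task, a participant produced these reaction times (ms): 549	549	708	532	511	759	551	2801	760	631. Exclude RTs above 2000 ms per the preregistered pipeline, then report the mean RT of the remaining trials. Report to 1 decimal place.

616.7 ms

Excluded: 2801
Retained (n=9): Σ = 5550
Mean = 5550/9 = 616.6667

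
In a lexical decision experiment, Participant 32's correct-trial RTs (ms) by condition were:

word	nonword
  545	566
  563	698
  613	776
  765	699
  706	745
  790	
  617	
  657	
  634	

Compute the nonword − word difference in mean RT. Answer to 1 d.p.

42.4 ms

M(word) = 5890/9 = 654.444
M(nonword) = 3484/5 = 696.800
Difference = 696.800 − 654.444 = 42.356 ms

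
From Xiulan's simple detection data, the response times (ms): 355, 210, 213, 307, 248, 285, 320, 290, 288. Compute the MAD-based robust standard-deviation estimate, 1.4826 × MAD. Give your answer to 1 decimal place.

Sorted: 210, 213, 248, 285, 288, 290, 307, 320, 355 → median = 288
|x − 288| sorted: 0, 2, 3, 19, 32, 40, 67, 75, 78 → MAD = 32
Robust SD ≈ 1.4826 × 32 = 47.443

47.4 ms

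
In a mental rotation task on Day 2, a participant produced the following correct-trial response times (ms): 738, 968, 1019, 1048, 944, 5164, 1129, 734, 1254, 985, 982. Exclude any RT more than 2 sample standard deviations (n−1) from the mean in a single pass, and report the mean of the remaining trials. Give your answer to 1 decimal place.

980.1 ms

n = 11, ΣRT = 14965, M = 1360.455
Σ(x−M)² = 16137624.73; s = √(16137624.73/10) = 1270.340
Cutoffs: 1360.455 ± 2·1270.340 → [-1180.2, 3901.1]
Outside: 5164 → excluded.
Retained (n=10): Σ = 9801, mean = 9801/10 = 980.100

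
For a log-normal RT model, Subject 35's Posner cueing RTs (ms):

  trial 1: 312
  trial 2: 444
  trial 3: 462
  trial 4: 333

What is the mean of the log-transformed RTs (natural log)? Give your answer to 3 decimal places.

5.946

ln(RT): 5.7430, 6.0958, 6.1356, 5.8081
Σ ln(RT) = 23.7825
Mean = 23.7825/4 = 5.94563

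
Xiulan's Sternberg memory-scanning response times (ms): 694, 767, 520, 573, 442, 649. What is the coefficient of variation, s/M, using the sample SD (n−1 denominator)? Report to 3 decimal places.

n = 6, Σ = 3645, M = 607.5000
Σ(x−M)² = 70881.500; s = √(70881.500/5) = 119.0643
CV = 119.0643 / 607.5000 = 0.19599

0.196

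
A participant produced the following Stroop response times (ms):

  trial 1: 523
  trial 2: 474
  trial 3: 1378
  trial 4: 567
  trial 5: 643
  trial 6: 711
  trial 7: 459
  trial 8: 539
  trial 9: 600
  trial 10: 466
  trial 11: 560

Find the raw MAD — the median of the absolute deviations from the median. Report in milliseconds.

Sorted: 459, 466, 474, 523, 539, 560, 567, 600, 643, 711, 1378 → median = 560
|x − 560|: 37, 86, 818, 7, 83, 151, 101, 21, 40, 94, 0
Sorted deviations: 0, 7, 21, 37, 40, 83, 86, 94, 101, 151, 818 → MAD = 83

83 ms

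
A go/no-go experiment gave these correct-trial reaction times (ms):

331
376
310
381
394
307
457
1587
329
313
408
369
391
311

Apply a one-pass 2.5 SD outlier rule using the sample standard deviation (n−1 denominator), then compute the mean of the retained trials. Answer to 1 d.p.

n = 14, ΣRT = 6264, M = 447.429
Σ(x−M)² = 1424845.43; s = √(1424845.43/13) = 331.064
Cutoffs: 447.429 ± 2.5·331.064 → [-380.2, 1275.1]
Outside: 1587 → excluded.
Retained (n=13): Σ = 4677, mean = 4677/13 = 359.769

359.8 ms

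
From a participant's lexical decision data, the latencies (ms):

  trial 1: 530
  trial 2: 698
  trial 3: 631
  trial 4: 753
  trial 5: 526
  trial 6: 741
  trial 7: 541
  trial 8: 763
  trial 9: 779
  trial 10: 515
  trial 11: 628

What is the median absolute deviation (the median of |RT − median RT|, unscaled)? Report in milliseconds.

Sorted: 515, 526, 530, 541, 628, 631, 698, 741, 753, 763, 779 → median = 631
|x − 631|: 101, 67, 0, 122, 105, 110, 90, 132, 148, 116, 3
Sorted deviations: 0, 3, 67, 90, 101, 105, 110, 116, 122, 132, 148 → MAD = 105

105 ms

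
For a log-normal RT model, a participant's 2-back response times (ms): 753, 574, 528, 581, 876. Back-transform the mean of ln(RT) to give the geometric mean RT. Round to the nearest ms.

ln(RT): 6.6241, 6.3526, 6.2691, 6.3648, 6.7754
Mean ln(RT) = 32.3859/5 = 6.47718
Geometric mean = exp(6.47718) = 650.14 ms

650 ms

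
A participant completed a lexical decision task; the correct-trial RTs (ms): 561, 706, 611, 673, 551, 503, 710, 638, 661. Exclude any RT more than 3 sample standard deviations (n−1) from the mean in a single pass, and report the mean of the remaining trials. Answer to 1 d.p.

n = 9, ΣRT = 5614, M = 623.778
Σ(x−M)² = 42193.56; s = √(42193.56/8) = 72.624
Cutoffs: 623.778 ± 3·72.624 → [405.9, 841.6]
No RTs fall outside the cutoffs; all 9 retained. Mean = 5614/9 = 623.778

623.8 ms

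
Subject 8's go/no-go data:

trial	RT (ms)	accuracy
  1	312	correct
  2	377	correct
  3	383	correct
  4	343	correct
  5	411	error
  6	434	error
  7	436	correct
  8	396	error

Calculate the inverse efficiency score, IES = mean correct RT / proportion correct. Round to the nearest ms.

592 ms

Correct trials (n=5): 312, 377, 383, 343, 436
Mean correct RT = 1851/5 = 370.2000 ms
Proportion correct = 5/8
IES = 370.2000 / (5/8) = 592.320 ms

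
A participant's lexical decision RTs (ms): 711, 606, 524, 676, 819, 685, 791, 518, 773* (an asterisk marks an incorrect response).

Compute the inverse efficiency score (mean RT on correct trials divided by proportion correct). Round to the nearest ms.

750 ms

Correct trials (n=8): 711, 606, 524, 676, 819, 685, 791, 518
Mean correct RT = 5330/8 = 666.2500 ms
Proportion correct = 8/9
IES = 666.2500 / (8/9) = 749.531 ms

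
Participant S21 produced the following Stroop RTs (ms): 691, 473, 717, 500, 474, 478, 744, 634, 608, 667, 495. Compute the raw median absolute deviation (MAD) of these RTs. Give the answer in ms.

Sorted: 473, 474, 478, 495, 500, 608, 634, 667, 691, 717, 744 → median = 608
|x − 608|: 83, 135, 109, 108, 134, 130, 136, 26, 0, 59, 113
Sorted deviations: 0, 26, 59, 83, 108, 109, 113, 130, 134, 135, 136 → MAD = 109

109 ms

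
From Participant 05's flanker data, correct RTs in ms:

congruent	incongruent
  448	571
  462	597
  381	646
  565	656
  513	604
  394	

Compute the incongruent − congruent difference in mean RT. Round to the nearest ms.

154 ms

M(congruent) = 2763/6 = 460.500
M(incongruent) = 3074/5 = 614.800
Difference = 614.800 − 460.500 = 154.300 ms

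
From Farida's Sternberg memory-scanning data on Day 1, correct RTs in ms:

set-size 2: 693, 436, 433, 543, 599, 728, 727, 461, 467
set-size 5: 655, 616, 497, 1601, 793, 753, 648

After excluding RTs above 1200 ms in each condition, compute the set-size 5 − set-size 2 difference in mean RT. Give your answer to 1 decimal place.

set-size 5: exclude 1601
M(set-size 2) = 5087/9 = 565.222
M(set-size 5) = 3962/6 = 660.333
Difference = 660.333 − 565.222 = 95.111 ms

95.1 ms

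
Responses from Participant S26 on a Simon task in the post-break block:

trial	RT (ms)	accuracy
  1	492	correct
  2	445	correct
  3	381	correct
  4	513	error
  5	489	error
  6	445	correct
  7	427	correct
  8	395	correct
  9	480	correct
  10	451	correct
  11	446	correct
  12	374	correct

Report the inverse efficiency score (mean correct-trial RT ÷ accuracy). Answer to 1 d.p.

Correct trials (n=10): 492, 445, 381, 445, 427, 395, 480, 451, 446, 374
Mean correct RT = 4336/10 = 433.6000 ms
Proportion correct = 10/12
IES = 433.6000 / (10/12) = 520.320 ms

520.3 ms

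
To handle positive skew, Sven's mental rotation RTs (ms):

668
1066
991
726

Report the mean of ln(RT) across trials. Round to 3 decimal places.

6.741

ln(RT): 6.5043, 6.9717, 6.8987, 6.5876
Σ ln(RT) = 26.9622
Mean = 26.9622/4 = 6.74056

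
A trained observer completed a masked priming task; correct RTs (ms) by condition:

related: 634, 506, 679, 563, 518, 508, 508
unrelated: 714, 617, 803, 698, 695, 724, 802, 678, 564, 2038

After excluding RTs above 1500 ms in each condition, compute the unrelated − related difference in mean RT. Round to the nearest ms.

unrelated: exclude 2038
M(related) = 3916/7 = 559.429
M(unrelated) = 6295/9 = 699.444
Difference = 699.444 − 559.429 = 140.016 ms

140 ms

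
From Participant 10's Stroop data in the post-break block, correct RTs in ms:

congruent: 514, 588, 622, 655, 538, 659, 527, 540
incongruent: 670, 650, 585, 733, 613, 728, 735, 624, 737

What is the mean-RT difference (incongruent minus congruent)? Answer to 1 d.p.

M(congruent) = 4643/8 = 580.375
M(incongruent) = 6075/9 = 675.000
Difference = 675.000 − 580.375 = 94.625 ms

94.6 ms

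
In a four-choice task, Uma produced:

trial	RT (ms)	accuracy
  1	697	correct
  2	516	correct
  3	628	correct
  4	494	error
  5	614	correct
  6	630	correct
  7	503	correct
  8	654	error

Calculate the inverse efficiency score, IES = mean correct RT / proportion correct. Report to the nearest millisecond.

797 ms

Correct trials (n=6): 697, 516, 628, 614, 630, 503
Mean correct RT = 3588/6 = 598.0000 ms
Proportion correct = 6/8
IES = 598.0000 / (6/8) = 797.333 ms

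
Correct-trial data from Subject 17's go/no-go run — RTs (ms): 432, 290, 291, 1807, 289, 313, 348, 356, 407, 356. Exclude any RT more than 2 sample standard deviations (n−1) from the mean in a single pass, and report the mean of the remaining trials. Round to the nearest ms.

n = 10, ΣRT = 4889, M = 488.900
Σ(x−M)² = 1952136.90; s = √(1952136.90/9) = 465.730
Cutoffs: 488.900 ± 2·465.730 → [-442.6, 1420.4]
Outside: 1807 → excluded.
Retained (n=9): Σ = 3082, mean = 3082/9 = 342.444

342 ms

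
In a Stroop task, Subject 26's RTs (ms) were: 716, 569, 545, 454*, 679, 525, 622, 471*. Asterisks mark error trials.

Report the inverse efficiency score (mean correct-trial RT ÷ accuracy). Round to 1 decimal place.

812.4 ms

Correct trials (n=6): 716, 569, 545, 679, 525, 622
Mean correct RT = 3656/6 = 609.3333 ms
Proportion correct = 6/8
IES = 609.3333 / (6/8) = 812.444 ms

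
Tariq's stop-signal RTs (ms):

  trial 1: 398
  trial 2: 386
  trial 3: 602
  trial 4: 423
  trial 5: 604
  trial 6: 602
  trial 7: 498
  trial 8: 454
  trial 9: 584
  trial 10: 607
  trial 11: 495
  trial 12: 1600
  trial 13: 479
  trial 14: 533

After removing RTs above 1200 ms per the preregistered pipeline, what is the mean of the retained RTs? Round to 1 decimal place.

Excluded: 1600
Retained (n=13): Σ = 6665
Mean = 6665/13 = 512.6923

512.7 ms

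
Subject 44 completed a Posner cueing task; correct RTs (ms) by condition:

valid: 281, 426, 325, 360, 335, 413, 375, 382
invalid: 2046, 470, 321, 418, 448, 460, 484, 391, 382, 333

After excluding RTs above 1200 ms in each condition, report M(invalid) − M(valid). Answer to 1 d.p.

invalid: exclude 2046
M(valid) = 2897/8 = 362.125
M(invalid) = 3707/9 = 411.889
Difference = 411.889 − 362.125 = 49.764 ms

49.8 ms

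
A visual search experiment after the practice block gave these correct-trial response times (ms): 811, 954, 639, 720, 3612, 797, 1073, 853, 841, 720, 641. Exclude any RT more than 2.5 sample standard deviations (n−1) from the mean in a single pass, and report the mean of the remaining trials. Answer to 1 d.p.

n = 11, ΣRT = 11661, M = 1060.091
Σ(x−M)² = 7330090.91; s = √(7330090.91/10) = 856.160
Cutoffs: 1060.091 ± 2.5·856.160 → [-1080.3, 3200.5]
Outside: 3612 → excluded.
Retained (n=10): Σ = 8049, mean = 8049/10 = 804.900

804.9 ms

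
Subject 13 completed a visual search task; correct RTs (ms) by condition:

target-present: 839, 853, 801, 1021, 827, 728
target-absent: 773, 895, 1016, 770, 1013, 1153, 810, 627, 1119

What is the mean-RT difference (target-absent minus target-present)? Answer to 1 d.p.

M(target-present) = 5069/6 = 844.833
M(target-absent) = 8176/9 = 908.444
Difference = 908.444 − 844.833 = 63.611 ms

63.6 ms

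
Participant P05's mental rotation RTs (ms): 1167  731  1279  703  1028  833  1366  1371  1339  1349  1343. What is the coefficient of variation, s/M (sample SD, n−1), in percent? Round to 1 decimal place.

23.5%

n = 11, Σ = 12509, M = 1137.1818
Σ(x−M)² = 713933.636; s = √(713933.636/10) = 267.1954
CV = 267.1954 / 1137.1818 = 0.23496 = 23.496%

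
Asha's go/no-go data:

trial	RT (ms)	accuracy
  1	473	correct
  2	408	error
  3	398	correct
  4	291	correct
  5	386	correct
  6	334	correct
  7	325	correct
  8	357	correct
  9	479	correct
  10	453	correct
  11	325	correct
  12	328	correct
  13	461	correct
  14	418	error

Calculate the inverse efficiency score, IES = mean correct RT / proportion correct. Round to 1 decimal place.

Correct trials (n=12): 473, 398, 291, 386, 334, 325, 357, 479, 453, 325, 328, 461
Mean correct RT = 4610/12 = 384.1667 ms
Proportion correct = 12/14
IES = 384.1667 / (12/14) = 448.194 ms

448.2 ms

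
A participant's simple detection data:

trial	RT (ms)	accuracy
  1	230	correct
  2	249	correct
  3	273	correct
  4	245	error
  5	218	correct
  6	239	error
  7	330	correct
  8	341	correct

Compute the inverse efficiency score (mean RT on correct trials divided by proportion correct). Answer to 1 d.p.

364.7 ms

Correct trials (n=6): 230, 249, 273, 218, 330, 341
Mean correct RT = 1641/6 = 273.5000 ms
Proportion correct = 6/8
IES = 273.5000 / (6/8) = 364.667 ms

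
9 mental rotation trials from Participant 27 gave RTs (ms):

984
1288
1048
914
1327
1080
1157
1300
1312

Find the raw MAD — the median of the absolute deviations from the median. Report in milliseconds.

Sorted: 914, 984, 1048, 1080, 1157, 1288, 1300, 1312, 1327 → median = 1157
|x − 1157|: 173, 131, 109, 243, 170, 77, 0, 143, 155
Sorted deviations: 0, 77, 109, 131, 143, 155, 170, 173, 243 → MAD = 143

143 ms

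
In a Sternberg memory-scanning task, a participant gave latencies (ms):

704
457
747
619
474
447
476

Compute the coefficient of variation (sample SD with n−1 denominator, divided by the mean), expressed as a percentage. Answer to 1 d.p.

n = 7, Σ = 3924, M = 560.5714
Σ(x−M)² = 97013.714; s = √(97013.714/6) = 127.1572
CV = 127.1572 / 560.5714 = 0.22683 = 22.683%

22.7%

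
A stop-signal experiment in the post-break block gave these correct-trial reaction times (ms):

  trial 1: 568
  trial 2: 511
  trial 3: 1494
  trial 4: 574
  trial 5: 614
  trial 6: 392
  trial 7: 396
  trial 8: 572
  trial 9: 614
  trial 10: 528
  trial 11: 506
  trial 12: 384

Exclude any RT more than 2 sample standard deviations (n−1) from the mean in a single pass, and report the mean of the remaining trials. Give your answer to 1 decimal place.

n = 12, ΣRT = 7153, M = 596.083
Σ(x−M)² = 955404.92; s = √(955404.92/11) = 294.712
Cutoffs: 596.083 ± 2·294.712 → [6.7, 1185.5]
Outside: 1494 → excluded.
Retained (n=11): Σ = 5659, mean = 5659/11 = 514.455

514.5 ms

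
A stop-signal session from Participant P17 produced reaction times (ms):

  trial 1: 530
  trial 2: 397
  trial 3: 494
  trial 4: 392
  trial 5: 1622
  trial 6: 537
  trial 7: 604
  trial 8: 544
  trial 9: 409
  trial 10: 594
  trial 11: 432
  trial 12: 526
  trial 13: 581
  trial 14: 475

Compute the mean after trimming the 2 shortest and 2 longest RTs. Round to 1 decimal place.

Sorted: 392, 397, 409, 432, 475, 494, 526, 530, 537, 544, 581, 594, 604, 1622
Drop lowest 2 (392, 397) and highest 2 (604, 1622)
Remaining (n=10): Σ = 5122, mean = 5122/10 = 512.200

512.2 ms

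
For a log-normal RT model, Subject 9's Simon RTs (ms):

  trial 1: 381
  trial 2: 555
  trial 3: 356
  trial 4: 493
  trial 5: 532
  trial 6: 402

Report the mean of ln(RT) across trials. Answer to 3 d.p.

ln(RT): 5.9428, 6.3190, 5.8749, 6.2005, 6.2766, 5.9965
Σ ln(RT) = 36.6103
Mean = 36.6103/6 = 6.10172

6.102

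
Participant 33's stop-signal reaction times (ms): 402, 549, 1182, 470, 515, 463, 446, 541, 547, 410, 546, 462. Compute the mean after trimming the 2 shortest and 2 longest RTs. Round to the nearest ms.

Sorted: 402, 410, 446, 462, 463, 470, 515, 541, 546, 547, 549, 1182
Drop lowest 2 (402, 410) and highest 2 (549, 1182)
Remaining (n=8): Σ = 3990, mean = 3990/8 = 498.750

499 ms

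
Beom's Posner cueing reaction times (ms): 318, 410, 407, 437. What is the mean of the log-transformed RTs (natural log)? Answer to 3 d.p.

ln(RT): 5.7621, 6.0162, 6.0088, 6.0799
Σ ln(RT) = 23.8670
Mean = 23.8670/4 = 5.96674

5.967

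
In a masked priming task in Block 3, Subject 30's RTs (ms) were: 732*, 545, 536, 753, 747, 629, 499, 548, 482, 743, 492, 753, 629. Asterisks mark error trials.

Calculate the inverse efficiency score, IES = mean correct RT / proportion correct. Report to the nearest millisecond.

Correct trials (n=12): 545, 536, 753, 747, 629, 499, 548, 482, 743, 492, 753, 629
Mean correct RT = 7356/12 = 613.0000 ms
Proportion correct = 12/13
IES = 613.0000 / (12/13) = 664.083 ms

664 ms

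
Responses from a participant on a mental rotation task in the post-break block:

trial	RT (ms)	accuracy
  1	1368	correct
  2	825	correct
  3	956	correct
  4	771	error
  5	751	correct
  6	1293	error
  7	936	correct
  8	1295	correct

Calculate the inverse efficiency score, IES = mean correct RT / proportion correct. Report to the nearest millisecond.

1362 ms

Correct trials (n=6): 1368, 825, 956, 751, 936, 1295
Mean correct RT = 6131/6 = 1021.8333 ms
Proportion correct = 6/8
IES = 1021.8333 / (6/8) = 1362.444 ms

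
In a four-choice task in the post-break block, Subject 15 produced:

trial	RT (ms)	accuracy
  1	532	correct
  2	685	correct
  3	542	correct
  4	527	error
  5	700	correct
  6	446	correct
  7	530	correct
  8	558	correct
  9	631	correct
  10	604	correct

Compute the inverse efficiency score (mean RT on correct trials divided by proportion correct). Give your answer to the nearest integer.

645 ms

Correct trials (n=9): 532, 685, 542, 700, 446, 530, 558, 631, 604
Mean correct RT = 5228/9 = 580.8889 ms
Proportion correct = 9/10
IES = 580.8889 / (9/10) = 645.432 ms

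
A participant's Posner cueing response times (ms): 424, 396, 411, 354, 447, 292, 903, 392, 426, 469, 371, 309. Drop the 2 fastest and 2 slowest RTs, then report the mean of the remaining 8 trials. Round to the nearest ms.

403 ms

Sorted: 292, 309, 354, 371, 392, 396, 411, 424, 426, 447, 469, 903
Drop lowest 2 (292, 309) and highest 2 (469, 903)
Remaining (n=8): Σ = 3221, mean = 3221/8 = 402.625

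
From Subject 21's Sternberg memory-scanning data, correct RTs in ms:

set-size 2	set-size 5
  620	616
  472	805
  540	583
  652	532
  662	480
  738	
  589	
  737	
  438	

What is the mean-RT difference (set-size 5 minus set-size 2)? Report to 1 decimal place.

-2.1 ms

M(set-size 2) = 5448/9 = 605.333
M(set-size 5) = 3016/5 = 603.200
Difference = 603.200 − 605.333 = -2.133 ms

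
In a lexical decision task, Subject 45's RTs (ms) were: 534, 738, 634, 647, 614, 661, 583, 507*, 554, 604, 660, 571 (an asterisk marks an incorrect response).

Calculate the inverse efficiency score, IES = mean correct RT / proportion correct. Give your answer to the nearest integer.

Correct trials (n=11): 534, 738, 634, 647, 614, 661, 583, 554, 604, 660, 571
Mean correct RT = 6800/11 = 618.1818 ms
Proportion correct = 11/12
IES = 618.1818 / (11/12) = 674.380 ms

674 ms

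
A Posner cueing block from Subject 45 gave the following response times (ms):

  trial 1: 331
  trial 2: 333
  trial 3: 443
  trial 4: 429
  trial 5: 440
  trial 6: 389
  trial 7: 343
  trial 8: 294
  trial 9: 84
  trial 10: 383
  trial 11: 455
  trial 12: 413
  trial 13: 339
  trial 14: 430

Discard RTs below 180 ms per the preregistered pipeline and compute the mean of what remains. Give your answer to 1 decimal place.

386.3 ms

Excluded: 84
Retained (n=13): Σ = 5022
Mean = 5022/13 = 386.3077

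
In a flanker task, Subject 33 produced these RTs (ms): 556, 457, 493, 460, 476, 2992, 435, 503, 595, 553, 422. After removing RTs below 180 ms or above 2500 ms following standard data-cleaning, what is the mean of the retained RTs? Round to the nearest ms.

495 ms

Excluded: 2992
Retained (n=10): Σ = 4950
Mean = 4950/10 = 495.0000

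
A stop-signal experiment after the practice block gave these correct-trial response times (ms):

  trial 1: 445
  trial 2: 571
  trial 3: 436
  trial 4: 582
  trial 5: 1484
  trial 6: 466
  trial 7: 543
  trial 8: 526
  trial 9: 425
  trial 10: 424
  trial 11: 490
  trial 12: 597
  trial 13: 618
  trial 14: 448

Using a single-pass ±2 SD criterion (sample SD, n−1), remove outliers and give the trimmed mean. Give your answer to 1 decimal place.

505.5 ms

n = 14, ΣRT = 8055, M = 575.357
Σ(x−M)² = 948859.21; s = √(948859.21/13) = 270.165
Cutoffs: 575.357 ± 2·270.165 → [35.0, 1115.7]
Outside: 1484 → excluded.
Retained (n=13): Σ = 6571, mean = 6571/13 = 505.462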